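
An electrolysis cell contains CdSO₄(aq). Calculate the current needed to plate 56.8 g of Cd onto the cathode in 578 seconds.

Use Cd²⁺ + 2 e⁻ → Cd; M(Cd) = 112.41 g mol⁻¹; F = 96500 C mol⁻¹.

169 A

n(Cd) = 56.8 / 112.41 = 0.5053 mol.
n(e⁻) = 2 × 0.5053 = 1.011 mol.
Q = n(e⁻)·F = 1.011 × 96500 = 97520 C.
I = Q/t = 97520 / 578.00 s = 169 A.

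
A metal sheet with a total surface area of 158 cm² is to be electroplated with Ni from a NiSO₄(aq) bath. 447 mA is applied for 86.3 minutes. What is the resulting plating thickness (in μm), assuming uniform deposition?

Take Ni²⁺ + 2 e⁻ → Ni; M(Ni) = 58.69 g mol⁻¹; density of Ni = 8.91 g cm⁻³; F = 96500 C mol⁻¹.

5.00 μm

Q = I·t = 0.4470 × 5178.0 = 2315 C; n(e⁻) = 0.02399 mol.
n(Ni) = n(e⁻)/2 = 0.01199 mol, so m = 0.01199 × 58.69 = 0.7038 g.
Volume = m/ρ = 0.7038 / 8.91 = 0.07899 cm³.
Thickness = V/A = 0.07899 / 158 = 5.00 × 10⁻⁴ cm = 5.00 μm.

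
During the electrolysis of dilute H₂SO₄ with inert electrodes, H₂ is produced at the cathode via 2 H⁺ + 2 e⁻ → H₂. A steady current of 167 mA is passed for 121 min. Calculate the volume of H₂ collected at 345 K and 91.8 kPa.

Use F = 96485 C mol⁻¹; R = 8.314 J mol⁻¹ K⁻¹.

Q = I·t = 0.1670 A × 7260.0 s = 1212 C.
n(e⁻) = Q/F = 1212 / 96485 = 0.01257 mol.
2 electrons are transferred per H₂ molecule, so n(H₂) = 0.01257 / 2 = 0.006283 mol.
V = nRT/P = (0.006283 × 8.314 × 345) / (91.8 × 10³ Pa) = 1.96 × 10⁻⁴ m³ = 0.196 L.

0.196 L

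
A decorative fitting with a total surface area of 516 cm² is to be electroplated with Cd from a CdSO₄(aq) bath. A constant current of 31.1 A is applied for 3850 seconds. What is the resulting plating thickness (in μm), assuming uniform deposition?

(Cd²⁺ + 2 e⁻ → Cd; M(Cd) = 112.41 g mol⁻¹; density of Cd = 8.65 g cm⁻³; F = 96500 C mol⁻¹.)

Q = I·t = 31.10 × 3850.0 = 119700 C; n(e⁻) = 1.241 mol.
n(Cd) = n(e⁻)/2 = 0.6204 mol, so m = 0.6204 × 112.41 = 69.74 g.
Volume = m/ρ = 69.74 / 8.65 = 8.062 cm³.
Thickness = V/A = 8.062 / 516 = 0.0156 cm = 156 μm.

156 μm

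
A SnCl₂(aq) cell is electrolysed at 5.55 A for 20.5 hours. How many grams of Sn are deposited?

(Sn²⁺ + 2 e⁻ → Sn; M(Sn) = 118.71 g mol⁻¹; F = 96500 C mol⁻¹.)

252 g

Q = I·t = 5.550 A × 73800 s = 409600 C.
n(e⁻) = Q/F = 409600 / 96500 = 4.244 mol.
Sn²⁺ + 2 e⁻ → Sn, so n(Sn) = n(e⁻)/2 = 2.122 mol.
m = n·M = 2.122 × 118.71 = 252 g.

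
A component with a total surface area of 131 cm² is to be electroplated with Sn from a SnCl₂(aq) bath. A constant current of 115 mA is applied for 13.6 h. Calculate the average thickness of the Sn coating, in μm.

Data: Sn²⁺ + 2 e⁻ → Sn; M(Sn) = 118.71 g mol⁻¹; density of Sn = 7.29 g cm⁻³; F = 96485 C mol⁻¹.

36.3 μm

Q = I·t = 0.1150 × 48960 = 5630 C; n(e⁻) = 0.05836 mol.
n(Sn) = n(e⁻)/2 = 0.02918 mol, so m = 0.02918 × 118.71 = 3.464 g.
Volume = m/ρ = 3.464 / 7.29 = 0.4751 cm³.
Thickness = V/A = 0.4751 / 131 = 0.00363 cm = 36.3 μm.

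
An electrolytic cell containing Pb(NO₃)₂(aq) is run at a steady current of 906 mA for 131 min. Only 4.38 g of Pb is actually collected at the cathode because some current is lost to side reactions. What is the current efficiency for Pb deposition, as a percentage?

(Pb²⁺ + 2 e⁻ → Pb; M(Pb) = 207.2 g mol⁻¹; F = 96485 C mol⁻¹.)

Q = I·t = 0.9060 × 7860.0 = 7121 C; n(e⁻) = 7121/96485 = 0.07381 mol.
Theoretical n(Pb) = n(e⁻)/2 = 0.03690 mol, i.e. m_theo = 0.03690 × 207.2 = 7.646 g.
Efficiency = m_actual / m_theo = 4.38 / 7.646 = 57.3 %.

57.3 %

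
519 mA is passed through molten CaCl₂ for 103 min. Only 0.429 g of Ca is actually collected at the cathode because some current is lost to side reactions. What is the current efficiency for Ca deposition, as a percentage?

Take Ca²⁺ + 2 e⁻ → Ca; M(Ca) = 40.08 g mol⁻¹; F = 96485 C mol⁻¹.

64.4 %

Q = I·t = 0.5190 × 6180.0 = 3207 C; n(e⁻) = 3207/96485 = 0.03324 mol.
Theoretical n(Ca) = n(e⁻)/2 = 0.01662 mol, i.e. m_theo = 0.01662 × 40.08 = 0.6662 g.
Efficiency = m_actual / m_theo = 0.429 / 0.6662 = 64.4 %.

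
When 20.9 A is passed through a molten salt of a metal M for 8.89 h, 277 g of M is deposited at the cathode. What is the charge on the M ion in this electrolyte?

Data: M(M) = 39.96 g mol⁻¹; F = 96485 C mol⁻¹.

+1

Q = I·t = 20.90 A × 32004 s = 668900 C, so n(e⁻) = 668900/96485 = 6.933 mol.
n(M) deposited = 277 / 39.96 = 6.932 mol.
Electrons per atom = n(e⁻)/n(M) = 6.933 / 6.932 = 1.00 ≈ 1, so the ion is M⁺.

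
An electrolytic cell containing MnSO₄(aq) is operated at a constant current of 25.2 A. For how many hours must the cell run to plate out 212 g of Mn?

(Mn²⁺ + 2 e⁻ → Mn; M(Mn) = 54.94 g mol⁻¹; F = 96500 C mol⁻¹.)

n(Mn) = m/M = 212 / 54.94 = 3.859 mol.
Each Mn atom requires 2 electrons, so n(e⁻) = 2 × 3.859 = 7.718 mol.
Q = n(e⁻)·F = 7.718 × 96500 = 744700 C.
t = Q/I = 744700 / 25.20 A = 29550 s = 8.21 h.

8.21 h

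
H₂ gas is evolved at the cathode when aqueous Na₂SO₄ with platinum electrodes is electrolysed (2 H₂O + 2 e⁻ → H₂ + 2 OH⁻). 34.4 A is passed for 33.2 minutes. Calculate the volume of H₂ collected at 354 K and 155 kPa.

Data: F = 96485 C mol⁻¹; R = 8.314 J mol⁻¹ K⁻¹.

6.74 L

Q = I·t = 34.40 A × 1992.0 s = 68520 C.
n(e⁻) = Q/F = 68520 / 96485 = 0.7102 mol.
2 electrons are transferred per H₂ molecule, so n(H₂) = 0.7102 / 2 = 0.3551 mol.
V = nRT/P = (0.3551 × 8.314 × 354) / (155 × 10³ Pa) = 0.00674 m³ = 6.74 L.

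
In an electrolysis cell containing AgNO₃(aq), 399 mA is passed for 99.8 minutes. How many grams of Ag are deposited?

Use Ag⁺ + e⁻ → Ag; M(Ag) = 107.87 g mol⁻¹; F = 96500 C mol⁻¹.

2.67 g

Q = I·t = 0.3990 A × 5988.0 s = 2389 C.
n(e⁻) = Q/F = 2389 / 96500 = 0.02476 mol.
Ag⁺ + e⁻ → Ag, so n(Ag) = n(e⁻)/1 = 0.02476 mol.
m = n·M = 0.02476 × 107.87 = 2.67 g.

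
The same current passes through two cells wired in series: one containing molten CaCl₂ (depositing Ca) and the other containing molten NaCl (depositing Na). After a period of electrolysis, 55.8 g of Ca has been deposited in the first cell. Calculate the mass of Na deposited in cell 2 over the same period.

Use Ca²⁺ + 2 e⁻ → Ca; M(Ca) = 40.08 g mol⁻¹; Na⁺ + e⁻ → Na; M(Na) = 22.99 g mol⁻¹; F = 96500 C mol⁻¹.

n(Ca) = 55.8 / 40.08 = 1.392 mol.
Since Ca²⁺ + 2 e⁻ → Ca, n(e⁻) passed = 2 × 1.392 = 2.784 mol.
Cells in series carry the same charge, so the same 2.784 mol of electrons passes through cell 2.
Na⁺ + e⁻ → Na, so n(Na) = 2.784 / 1 = 2.784 mol.
m(Na) = 2.784 × 22.99 = 64.0 g.

64.0 g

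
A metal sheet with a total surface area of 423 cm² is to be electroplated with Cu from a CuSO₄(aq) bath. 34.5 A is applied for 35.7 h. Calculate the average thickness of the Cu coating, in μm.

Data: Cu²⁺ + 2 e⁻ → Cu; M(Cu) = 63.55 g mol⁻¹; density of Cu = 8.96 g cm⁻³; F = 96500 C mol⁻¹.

Q = I·t = 34.50 × 128520 = 4434000 C; n(e⁻) = 45.95 mol.
n(Cu) = n(e⁻)/2 = 22.97 mol, so m = 22.97 × 63.55 = 1460 g.
Volume = m/ρ = 1460 / 8.96 = 162.9 cm³.
Thickness = V/A = 162.9 / 423 = 0.385 cm = 3850 μm.

3850 μm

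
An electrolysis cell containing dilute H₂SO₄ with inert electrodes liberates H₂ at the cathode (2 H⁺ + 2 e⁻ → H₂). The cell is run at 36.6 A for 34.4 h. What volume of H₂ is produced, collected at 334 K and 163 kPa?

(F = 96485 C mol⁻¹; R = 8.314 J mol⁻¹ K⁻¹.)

400 L

Q = I·t = 36.60 A × 123840 s = 4533000 C.
n(e⁻) = Q/F = 4533000 / 96485 = 46.98 mol.
2 electrons are transferred per H₂ molecule, so n(H₂) = 46.98 / 2 = 23.49 mol.
V = nRT/P = (23.49 × 8.314 × 334) / (163 × 10³ Pa) = 0.400 m³ = 400 L.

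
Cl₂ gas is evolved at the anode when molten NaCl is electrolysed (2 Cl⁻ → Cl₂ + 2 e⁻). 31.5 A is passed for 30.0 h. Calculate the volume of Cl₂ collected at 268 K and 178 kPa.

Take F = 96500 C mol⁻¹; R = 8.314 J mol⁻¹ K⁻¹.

Q = I·t = 31.50 A × 108000 s = 3402000 C.
n(e⁻) = Q/F = 3402000 / 96500 = 35.25 mol.
2 electrons are transferred per Cl₂ molecule, so n(Cl₂) = 35.25 / 2 = 17.63 mol.
V = nRT/P = (17.63 × 8.314 × 268) / (178 × 10³ Pa) = 0.221 m³ = 221 L.

221 L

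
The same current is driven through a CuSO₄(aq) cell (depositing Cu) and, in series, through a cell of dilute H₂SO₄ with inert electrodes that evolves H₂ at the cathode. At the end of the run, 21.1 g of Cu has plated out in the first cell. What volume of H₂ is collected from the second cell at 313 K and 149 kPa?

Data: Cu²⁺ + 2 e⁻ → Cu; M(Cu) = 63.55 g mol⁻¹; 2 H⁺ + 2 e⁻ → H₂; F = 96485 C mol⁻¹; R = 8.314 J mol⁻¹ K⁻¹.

5.80 L

n(Cu) = 21.1 / 63.55 = 0.3320 mol, so n(e⁻) = 2 × 0.3320 = 0.6640 mol.
The cells are in series, so the same 0.6640 mol of electrons passes through the second cell.
2 H⁺ + 2 e⁻ → H₂ — 2 mol e⁻ per mol H₂, so n(H₂) = 0.6640/2 = 0.3320 mol.
V = nRT/P = (0.3320 × 8.314 × 313) / (149 × 10³) = 0.00580 m³ = 5.80 L.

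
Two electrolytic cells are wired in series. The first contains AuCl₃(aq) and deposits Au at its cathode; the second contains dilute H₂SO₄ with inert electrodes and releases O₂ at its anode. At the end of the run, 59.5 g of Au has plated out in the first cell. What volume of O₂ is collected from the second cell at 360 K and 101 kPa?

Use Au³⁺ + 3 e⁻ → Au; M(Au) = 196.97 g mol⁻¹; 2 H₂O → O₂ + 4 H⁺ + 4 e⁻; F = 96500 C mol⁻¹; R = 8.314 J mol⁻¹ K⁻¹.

6.71 L

n(Au) = 59.5 / 196.97 = 0.3021 mol, so n(e⁻) = 3 × 0.3021 = 0.9062 mol.
The cells are in series, so the same 0.9062 mol of electrons passes through the second cell.
2 H₂O → O₂ + 4 H⁺ + 4 e⁻ — 4 mol e⁻ per mol O₂, so n(O₂) = 0.9062/4 = 0.2266 mol.
V = nRT/P = (0.2266 × 8.314 × 360) / (101 × 10³) = 0.00671 m³ = 6.71 L.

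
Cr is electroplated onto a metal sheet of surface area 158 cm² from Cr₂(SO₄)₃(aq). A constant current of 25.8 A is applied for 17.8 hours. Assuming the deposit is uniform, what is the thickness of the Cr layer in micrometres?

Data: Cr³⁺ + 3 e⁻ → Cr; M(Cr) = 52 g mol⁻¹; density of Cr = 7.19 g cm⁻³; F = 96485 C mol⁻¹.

2610 μm

Q = I·t = 25.80 × 64080 = 1653000 C; n(e⁻) = 17.13 mol.
n(Cr) = n(e⁻)/3 = 5.712 mol, so m = 5.712 × 52 = 297.0 g.
Volume = m/ρ = 297.0 / 7.19 = 41.31 cm³.
Thickness = V/A = 41.31 / 158 = 0.261 cm = 2610 μm.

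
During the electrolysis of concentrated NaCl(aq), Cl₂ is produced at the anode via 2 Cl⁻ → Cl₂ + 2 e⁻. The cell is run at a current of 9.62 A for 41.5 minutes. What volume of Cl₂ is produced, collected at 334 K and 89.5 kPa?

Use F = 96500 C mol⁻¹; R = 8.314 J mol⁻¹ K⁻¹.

Q = I·t = 9.620 A × 2490.0 s = 23950 C.
n(e⁻) = Q/F = 23950 / 96500 = 0.2482 mol.
2 electrons are transferred per Cl₂ molecule, so n(Cl₂) = 0.2482 / 2 = 0.1241 mol.
V = nRT/P = (0.1241 × 8.314 × 334) / (89.5 × 10³ Pa) = 0.00385 m³ = 3.85 L.

3.85 L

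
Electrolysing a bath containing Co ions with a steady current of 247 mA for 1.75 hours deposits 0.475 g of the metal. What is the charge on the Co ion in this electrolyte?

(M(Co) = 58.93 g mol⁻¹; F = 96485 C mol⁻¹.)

+2

Q = I·t = 0.2470 A × 6300.0 s = 1556 C, so n(e⁻) = 1556/96485 = 0.01613 mol.
n(Co) deposited = 0.475 / 58.93 = 0.008060 mol.
Electrons per atom = n(e⁻)/n(Co) = 0.01613 / 0.008060 = 2.00 ≈ 2, so the ion is Co²⁺.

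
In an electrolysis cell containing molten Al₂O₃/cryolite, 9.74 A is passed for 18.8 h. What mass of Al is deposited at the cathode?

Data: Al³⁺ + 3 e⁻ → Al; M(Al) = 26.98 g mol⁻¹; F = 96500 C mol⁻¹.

61.4 g

Q = I·t = 9.740 A × 67680 s = 659200 C.
n(e⁻) = Q/F = 659200 / 96500 = 6.831 mol.
Al³⁺ + 3 e⁻ → Al, so n(Al) = n(e⁻)/3 = 2.277 mol.
m = n·M = 2.277 × 26.98 = 61.4 g.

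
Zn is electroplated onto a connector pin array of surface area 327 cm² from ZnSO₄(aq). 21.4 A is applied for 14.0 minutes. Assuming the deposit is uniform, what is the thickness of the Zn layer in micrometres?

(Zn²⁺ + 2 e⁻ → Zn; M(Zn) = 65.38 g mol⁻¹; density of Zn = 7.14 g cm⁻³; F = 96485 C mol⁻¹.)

Q = I·t = 21.40 × 840.00 = 17980 C; n(e⁻) = 0.1863 mol.
n(Zn) = n(e⁻)/2 = 0.09315 mol, so m = 0.09315 × 65.38 = 6.090 g.
Volume = m/ρ = 6.090 / 7.14 = 0.8530 cm³.
Thickness = V/A = 0.8530 / 327 = 0.00261 cm = 26.1 μm.

26.1 μm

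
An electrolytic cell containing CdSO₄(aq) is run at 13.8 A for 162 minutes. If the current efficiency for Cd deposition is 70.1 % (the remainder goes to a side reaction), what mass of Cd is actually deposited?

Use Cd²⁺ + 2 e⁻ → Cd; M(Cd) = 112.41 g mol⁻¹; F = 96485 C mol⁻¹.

Q = I·t = 13.80 × 9720.0 = 134100 C.
n(e⁻) = 134100/96485 = 1.390 mol; theoretically n(Cd) = 1.390/2 = 0.6951 mol, m_theo = 78.14 g.
At 70.1 % efficiency, m_actual = 0.701 × 78.14 = 54.8 g.

54.8 g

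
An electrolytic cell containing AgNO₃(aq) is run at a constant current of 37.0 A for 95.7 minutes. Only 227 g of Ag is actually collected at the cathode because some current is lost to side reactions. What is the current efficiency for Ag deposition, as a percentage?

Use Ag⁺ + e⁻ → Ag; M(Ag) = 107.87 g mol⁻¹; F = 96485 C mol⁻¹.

Q = I·t = 37.00 × 5742.0 = 212500 C; n(e⁻) = 212500/96485 = 2.202 mol.
Theoretical n(Ag) = n(e⁻)/1 = 2.202 mol, i.e. m_theo = 2.202 × 107.87 = 237.5 g.
Efficiency = m_actual / m_theo = 227 / 237.5 = 95.6 %.

95.6 %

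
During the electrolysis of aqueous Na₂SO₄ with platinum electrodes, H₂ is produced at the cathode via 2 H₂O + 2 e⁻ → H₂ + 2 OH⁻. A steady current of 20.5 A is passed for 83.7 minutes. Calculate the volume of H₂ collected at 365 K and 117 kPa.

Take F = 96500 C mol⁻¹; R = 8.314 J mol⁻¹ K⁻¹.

13.8 L

Q = I·t = 20.50 A × 5022.0 s = 103000 C.
n(e⁻) = Q/F = 103000 / 96500 = 1.067 mol.
2 electrons are transferred per H₂ molecule, so n(H₂) = 1.067 / 2 = 0.5334 mol.
V = nRT/P = (0.5334 × 8.314 × 365) / (117 × 10³ Pa) = 0.0138 m³ = 13.8 L.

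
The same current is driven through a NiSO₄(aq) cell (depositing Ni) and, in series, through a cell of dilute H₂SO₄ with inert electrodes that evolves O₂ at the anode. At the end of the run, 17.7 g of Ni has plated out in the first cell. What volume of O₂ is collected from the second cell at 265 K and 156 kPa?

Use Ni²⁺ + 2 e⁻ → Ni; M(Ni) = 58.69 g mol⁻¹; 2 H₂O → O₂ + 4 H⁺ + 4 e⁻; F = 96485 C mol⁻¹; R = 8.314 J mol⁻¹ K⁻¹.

n(Ni) = 17.7 / 58.69 = 0.3016 mol, so n(e⁻) = 2 × 0.3016 = 0.6032 mol.
The cells are in series, so the same 0.6032 mol of electrons passes through the second cell.
2 H₂O → O₂ + 4 H⁺ + 4 e⁻ — 4 mol e⁻ per mol O₂, so n(O₂) = 0.6032/4 = 0.1508 mol.
V = nRT/P = (0.1508 × 8.314 × 265) / (156 × 10³) = 0.00213 m³ = 2.13 L.

2.13 L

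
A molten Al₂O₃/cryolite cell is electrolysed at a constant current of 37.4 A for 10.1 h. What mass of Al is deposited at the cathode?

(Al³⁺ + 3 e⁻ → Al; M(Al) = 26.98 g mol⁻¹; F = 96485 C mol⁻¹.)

127 g

Q = I·t = 37.40 A × 36360 s = 1360000 C.
n(e⁻) = Q/F = 1360000 / 96485 = 14.09 mol.
Al³⁺ + 3 e⁻ → Al, so n(Al) = n(e⁻)/3 = 4.698 mol.
m = n·M = 4.698 × 26.98 = 127 g.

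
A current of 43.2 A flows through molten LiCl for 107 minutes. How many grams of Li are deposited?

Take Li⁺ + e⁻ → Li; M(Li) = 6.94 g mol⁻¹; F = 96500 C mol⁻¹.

Q = I·t = 43.20 A × 6420.0 s = 277300 C.
n(e⁻) = Q/F = 277300 / 96500 = 2.874 mol.
Li⁺ + e⁻ → Li, so n(Li) = n(e⁻)/1 = 2.874 mol.
m = n·M = 2.874 × 6.94 = 19.9 g.

19.9 g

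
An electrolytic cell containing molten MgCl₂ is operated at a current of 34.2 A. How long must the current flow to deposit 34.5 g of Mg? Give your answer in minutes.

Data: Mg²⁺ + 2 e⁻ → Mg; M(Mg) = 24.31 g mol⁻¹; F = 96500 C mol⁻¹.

133 min

n(Mg) = m/M = 34.5 / 24.31 = 1.419 mol.
Each Mg atom requires 2 electrons, so n(e⁻) = 2 × 1.419 = 2.838 mol.
Q = n(e⁻)·F = 2.838 × 96500 = 273900 C.
t = Q/I = 273900 / 34.20 A = 8009 s = 133 min.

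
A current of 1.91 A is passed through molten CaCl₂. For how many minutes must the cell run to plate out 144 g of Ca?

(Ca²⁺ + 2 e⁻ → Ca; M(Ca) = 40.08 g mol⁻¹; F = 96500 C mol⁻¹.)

6050 min

n(Ca) = m/M = 144 / 40.08 = 3.593 mol.
Each Ca atom requires 2 electrons, so n(e⁻) = 2 × 3.593 = 7.186 mol.
Q = n(e⁻)·F = 7.186 × 96500 = 693400 C.
t = Q/I = 693400 / 1.910 A = 363000 s = 6050 min.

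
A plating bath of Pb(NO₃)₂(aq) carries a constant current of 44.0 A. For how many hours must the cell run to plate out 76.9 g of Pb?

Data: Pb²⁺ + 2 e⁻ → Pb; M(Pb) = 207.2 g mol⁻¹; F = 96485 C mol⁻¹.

0.452 h

n(Pb) = m/M = 76.9 / 207.2 = 0.3711 mol.
Each Pb atom requires 2 electrons, so n(e⁻) = 2 × 0.3711 = 0.7423 mol.
Q = n(e⁻)·F = 0.7423 × 96485 = 71620 C.
t = Q/I = 71620 / 44.00 A = 1628 s = 0.452 h.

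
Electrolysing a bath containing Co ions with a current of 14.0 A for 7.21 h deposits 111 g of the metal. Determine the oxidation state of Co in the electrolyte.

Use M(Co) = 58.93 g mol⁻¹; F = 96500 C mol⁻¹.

+2

Q = I·t = 14.00 A × 25956 s = 363400 C, so n(e⁻) = 363400/96500 = 3.766 mol.
n(Co) deposited = 111 / 58.93 = 1.884 mol.
Electrons per atom = n(e⁻)/n(Co) = 3.766 / 1.884 = 2.00 ≈ 2, so the ion is Co²⁺.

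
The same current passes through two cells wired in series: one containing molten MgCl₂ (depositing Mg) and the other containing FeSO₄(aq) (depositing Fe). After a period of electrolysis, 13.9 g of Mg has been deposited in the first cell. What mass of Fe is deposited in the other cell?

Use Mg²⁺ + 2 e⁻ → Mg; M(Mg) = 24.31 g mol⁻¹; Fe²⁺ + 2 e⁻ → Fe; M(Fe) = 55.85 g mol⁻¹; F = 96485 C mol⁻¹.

31.9 g

n(Mg) = 13.9 / 24.31 = 0.5718 mol.
Since Mg²⁺ + 2 e⁻ → Mg, n(e⁻) passed = 2 × 0.5718 = 1.144 mol.
Cells in series carry the same charge, so the same 1.144 mol of electrons passes through cell 2.
Fe²⁺ + 2 e⁻ → Fe, so n(Fe) = 1.144 / 2 = 0.5718 mol.
m(Fe) = 0.5718 × 55.85 = 31.9 g.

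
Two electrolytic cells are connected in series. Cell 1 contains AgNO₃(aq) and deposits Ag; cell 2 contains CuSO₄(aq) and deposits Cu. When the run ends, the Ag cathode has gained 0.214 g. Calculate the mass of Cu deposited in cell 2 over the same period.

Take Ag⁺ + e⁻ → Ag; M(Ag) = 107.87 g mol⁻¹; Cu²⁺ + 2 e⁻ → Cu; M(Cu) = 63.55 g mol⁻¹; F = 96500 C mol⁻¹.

0.0630 g

n(Ag) = 0.214 / 107.87 = 0.001984 mol.
Since Ag⁺ + e⁻ → Ag, n(e⁻) passed = 1 × 0.001984 = 0.001984 mol.
Cells in series carry the same charge, so the same 0.001984 mol of electrons passes through cell 2.
Cu²⁺ + 2 e⁻ → Cu, so n(Cu) = 0.001984 / 2 = 0.0009919 mol.
m(Cu) = 0.0009919 × 63.55 = 0.0630 g.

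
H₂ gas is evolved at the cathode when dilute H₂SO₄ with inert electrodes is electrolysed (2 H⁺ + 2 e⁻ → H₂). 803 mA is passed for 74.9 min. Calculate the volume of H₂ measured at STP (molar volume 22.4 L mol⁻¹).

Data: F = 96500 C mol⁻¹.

0.419 L

Q = I·t = 0.8030 A × 4494.0 s = 3609 C.
n(e⁻) = Q/F = 3609 / 96500 = 0.03740 mol.
2 electrons are transferred per H₂ molecule, so n(H₂) = 0.03740 / 2 = 0.01870 mol.
V = n × V_m = 0.01870 × 22.4 = 0.419 L.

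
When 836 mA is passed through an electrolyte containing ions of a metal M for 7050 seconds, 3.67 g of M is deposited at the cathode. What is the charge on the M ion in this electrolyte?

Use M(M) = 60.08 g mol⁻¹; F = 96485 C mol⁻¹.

Q = I·t = 0.8360 A × 7050.0 s = 5894 C, so n(e⁻) = 5894/96485 = 0.06109 mol.
n(M) deposited = 3.67 / 60.08 = 0.06109 mol.
Electrons per atom = n(e⁻)/n(M) = 0.06109 / 0.06109 = 1.00 ≈ 1, so the ion is M⁺.

+1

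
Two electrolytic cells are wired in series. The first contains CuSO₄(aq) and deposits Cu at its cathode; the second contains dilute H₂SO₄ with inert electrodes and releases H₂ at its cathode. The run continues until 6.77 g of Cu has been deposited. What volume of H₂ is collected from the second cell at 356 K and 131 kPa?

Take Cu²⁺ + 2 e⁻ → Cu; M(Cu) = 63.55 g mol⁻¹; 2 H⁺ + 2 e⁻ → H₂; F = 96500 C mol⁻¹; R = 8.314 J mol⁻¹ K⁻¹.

2.41 L

n(Cu) = 6.77 / 63.55 = 0.1065 mol, so n(e⁻) = 2 × 0.1065 = 0.2131 mol.
The cells are in series, so the same 0.2131 mol of electrons passes through the second cell.
2 H⁺ + 2 e⁻ → H₂ — 2 mol e⁻ per mol H₂, so n(H₂) = 0.2131/2 = 0.1065 mol.
V = nRT/P = (0.1065 × 8.314 × 356) / (131 × 10³) = 0.00241 m³ = 2.41 L.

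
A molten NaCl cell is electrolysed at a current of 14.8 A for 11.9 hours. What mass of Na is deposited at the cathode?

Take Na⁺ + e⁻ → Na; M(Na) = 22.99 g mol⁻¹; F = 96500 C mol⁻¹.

Q = I·t = 14.80 A × 42840 s = 634000 C.
n(e⁻) = Q/F = 634000 / 96500 = 6.570 mol.
Na⁺ + e⁻ → Na, so n(Na) = n(e⁻)/1 = 6.570 mol.
m = n·M = 6.570 × 22.99 = 151 g.

151 g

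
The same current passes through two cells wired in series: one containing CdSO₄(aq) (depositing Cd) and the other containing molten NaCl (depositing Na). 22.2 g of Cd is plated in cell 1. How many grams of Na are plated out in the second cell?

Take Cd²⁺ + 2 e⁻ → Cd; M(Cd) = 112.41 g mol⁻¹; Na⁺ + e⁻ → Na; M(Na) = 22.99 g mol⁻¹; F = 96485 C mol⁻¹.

9.08 g

n(Cd) = 22.2 / 112.41 = 0.1975 mol.
Since Cd²⁺ + 2 e⁻ → Cd, n(e⁻) passed = 2 × 0.1975 = 0.3950 mol.
Cells in series carry the same charge, so the same 0.3950 mol of electrons passes through cell 2.
Na⁺ + e⁻ → Na, so n(Na) = 0.3950 / 1 = 0.3950 mol.
m(Na) = 0.3950 × 22.99 = 9.08 g.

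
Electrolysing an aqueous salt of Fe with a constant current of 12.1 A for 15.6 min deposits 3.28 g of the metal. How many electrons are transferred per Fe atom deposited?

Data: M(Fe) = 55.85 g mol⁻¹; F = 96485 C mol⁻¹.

Q = I·t = 12.10 A × 936.00 s = 11330 C, so n(e⁻) = 11330/96485 = 0.1174 mol.
n(Fe) deposited = 3.28 / 55.85 = 0.05873 mol.
Electrons per atom = n(e⁻)/n(Fe) = 0.1174 / 0.05873 = 2.00 ≈ 2, so the ion is Fe²⁺.

2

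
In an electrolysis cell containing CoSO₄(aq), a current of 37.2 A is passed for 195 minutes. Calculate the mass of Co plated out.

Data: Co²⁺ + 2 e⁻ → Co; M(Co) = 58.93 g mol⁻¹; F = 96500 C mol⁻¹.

Q = I·t = 37.20 A × 11700 s = 435200 C.
n(e⁻) = Q/F = 435200 / 96500 = 4.510 mol.
Co²⁺ + 2 e⁻ → Co, so n(Co) = n(e⁻)/2 = 2.255 mol.
m = n·M = 2.255 × 58.93 = 133 g.

133 g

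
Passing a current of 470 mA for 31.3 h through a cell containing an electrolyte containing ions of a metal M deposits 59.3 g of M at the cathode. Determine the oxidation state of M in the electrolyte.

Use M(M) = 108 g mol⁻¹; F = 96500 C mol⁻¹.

+1

Q = I·t = 0.4700 A × 112680 s = 52960 C, so n(e⁻) = 52960/96500 = 0.5488 mol.
n(M) deposited = 59.3 / 108 = 0.5491 mol.
Electrons per atom = n(e⁻)/n(M) = 0.5488 / 0.5491 = 1.00 ≈ 1, so the ion is M⁺.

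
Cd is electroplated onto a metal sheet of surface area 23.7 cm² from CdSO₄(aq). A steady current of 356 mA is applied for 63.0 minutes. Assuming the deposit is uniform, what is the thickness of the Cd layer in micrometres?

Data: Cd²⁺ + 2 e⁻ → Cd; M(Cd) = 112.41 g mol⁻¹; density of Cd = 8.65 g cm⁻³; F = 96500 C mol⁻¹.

38.2 μm

Q = I·t = 0.3560 × 3780.0 = 1346 C; n(e⁻) = 0.01394 mol.
n(Cd) = n(e⁻)/2 = 0.006972 mol, so m = 0.006972 × 112.41 = 0.7838 g.
Volume = m/ρ = 0.7838 / 8.65 = 0.09061 cm³.
Thickness = V/A = 0.09061 / 23.7 = 0.00382 cm = 38.2 μm.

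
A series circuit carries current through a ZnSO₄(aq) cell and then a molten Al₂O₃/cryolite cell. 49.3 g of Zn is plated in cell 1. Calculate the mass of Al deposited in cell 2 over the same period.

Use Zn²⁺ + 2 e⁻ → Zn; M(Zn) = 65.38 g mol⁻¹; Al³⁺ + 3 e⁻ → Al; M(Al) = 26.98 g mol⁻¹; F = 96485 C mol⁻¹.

n(Zn) = 49.3 / 65.38 = 0.7541 mol.
Since Zn²⁺ + 2 e⁻ → Zn, n(e⁻) passed = 2 × 0.7541 = 1.508 mol.
Cells in series carry the same charge, so the same 1.508 mol of electrons passes through cell 2.
Al³⁺ + 3 e⁻ → Al, so n(Al) = 1.508 / 3 = 0.5027 mol.
m(Al) = 0.5027 × 26.98 = 13.6 g.

13.6 g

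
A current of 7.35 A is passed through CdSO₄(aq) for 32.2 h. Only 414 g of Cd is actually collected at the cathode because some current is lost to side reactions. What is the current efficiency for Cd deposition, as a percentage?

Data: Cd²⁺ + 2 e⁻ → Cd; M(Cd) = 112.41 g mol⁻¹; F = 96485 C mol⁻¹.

Q = I·t = 7.350 × 115920 = 852000 C; n(e⁻) = 852000/96485 = 8.831 mol.
Theoretical n(Cd) = n(e⁻)/2 = 4.415 mol, i.e. m_theo = 4.415 × 112.41 = 496.3 g.
Efficiency = m_actual / m_theo = 414 / 496.3 = 83.4 %.

83.4 %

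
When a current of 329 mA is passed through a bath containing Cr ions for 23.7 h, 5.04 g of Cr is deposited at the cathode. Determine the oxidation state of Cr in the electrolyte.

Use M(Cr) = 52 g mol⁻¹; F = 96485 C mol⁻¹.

Q = I·t = 0.3290 A × 85320 s = 28070 C, so n(e⁻) = 28070/96485 = 0.2909 mol.
n(Cr) deposited = 5.04 / 52 = 0.09692 mol.
Electrons per atom = n(e⁻)/n(Cr) = 0.2909 / 0.09692 = 3.00 ≈ 3, so the ion is Cr³⁺.

+3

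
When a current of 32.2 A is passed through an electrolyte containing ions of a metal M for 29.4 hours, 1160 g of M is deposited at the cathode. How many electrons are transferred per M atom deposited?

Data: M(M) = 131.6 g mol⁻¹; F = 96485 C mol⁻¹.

Q = I·t = 32.20 A × 105840 s = 3408000 C, so n(e⁻) = 3408000/96485 = 35.32 mol.
n(M) deposited = 1160 / 131.6 = 8.815 mol.
Electrons per atom = n(e⁻)/n(M) = 35.32 / 8.815 = 4.01 ≈ 4, so the ion is M⁴⁺.

4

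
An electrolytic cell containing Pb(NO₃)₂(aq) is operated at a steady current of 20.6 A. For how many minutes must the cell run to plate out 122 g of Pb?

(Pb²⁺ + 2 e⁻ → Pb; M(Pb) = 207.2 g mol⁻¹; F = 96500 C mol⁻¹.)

n(Pb) = m/M = 122 / 207.2 = 0.5888 mol.
Each Pb atom requires 2 electrons, so n(e⁻) = 2 × 0.5888 = 1.178 mol.
Q = n(e⁻)·F = 1.178 × 96500 = 113600 C.
t = Q/I = 113600 / 20.60 A = 5516 s = 91.9 min.

91.9 min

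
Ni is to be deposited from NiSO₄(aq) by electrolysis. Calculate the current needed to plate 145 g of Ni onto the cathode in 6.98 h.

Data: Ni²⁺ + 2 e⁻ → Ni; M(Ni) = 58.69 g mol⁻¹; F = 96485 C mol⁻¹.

n(Ni) = 145 / 58.69 = 2.471 mol.
n(e⁻) = 2 × 2.471 = 4.941 mol.
Q = n(e⁻)·F = 4.941 × 96485 = 476800 C.
I = Q/t = 476800 / 25128 s = 19.0 A.

19.0 A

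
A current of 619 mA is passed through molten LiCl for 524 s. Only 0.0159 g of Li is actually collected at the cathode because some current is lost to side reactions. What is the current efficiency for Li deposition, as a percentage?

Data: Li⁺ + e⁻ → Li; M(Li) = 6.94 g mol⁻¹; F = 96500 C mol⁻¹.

68.2 %

Q = I·t = 0.6190 × 524.00 = 324.4 C; n(e⁻) = 324.4/96500 = 0.003361 mol.
Theoretical n(Li) = n(e⁻)/1 = 0.003361 mol, i.e. m_theo = 0.003361 × 6.94 = 0.02333 g.
Efficiency = m_actual / m_theo = 0.0159 / 0.02333 = 68.2 %.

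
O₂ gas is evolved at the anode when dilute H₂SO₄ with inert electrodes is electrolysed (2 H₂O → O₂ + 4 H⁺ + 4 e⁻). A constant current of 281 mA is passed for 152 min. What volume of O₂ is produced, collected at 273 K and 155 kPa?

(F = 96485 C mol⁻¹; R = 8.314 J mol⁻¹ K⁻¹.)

0.0972 L

Q = I·t = 0.2810 A × 9120.0 s = 2563 C.
n(e⁻) = Q/F = 2563 / 96485 = 0.02656 mol.
4 electrons are transferred per O₂ molecule, so n(O₂) = 0.02656 / 4 = 0.006640 mol.
V = nRT/P = (0.006640 × 8.314 × 273) / (155 × 10³ Pa) = 9.72 × 10⁻⁵ m³ = 0.0972 L.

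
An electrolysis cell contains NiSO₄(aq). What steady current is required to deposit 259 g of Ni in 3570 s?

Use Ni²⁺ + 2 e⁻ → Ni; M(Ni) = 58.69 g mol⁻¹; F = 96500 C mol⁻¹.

n(Ni) = 259 / 58.69 = 4.413 mol.
n(e⁻) = 2 × 4.413 = 8.826 mol.
Q = n(e⁻)·F = 8.826 × 96500 = 851700 C.
I = Q/t = 851700 / 3570.0 s = 239 A.

239 A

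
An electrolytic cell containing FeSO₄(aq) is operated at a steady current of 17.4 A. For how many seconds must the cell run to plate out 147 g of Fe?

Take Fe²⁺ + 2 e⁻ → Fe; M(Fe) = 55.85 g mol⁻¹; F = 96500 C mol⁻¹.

n(Fe) = m/M = 147 / 55.85 = 2.632 mol.
Each Fe atom requires 2 electrons, so n(e⁻) = 2 × 2.632 = 5.264 mol.
Q = n(e⁻)·F = 5.264 × 96500 = 508000 C.
t = Q/I = 508000 / 17.40 A = 29190 s.

29200 s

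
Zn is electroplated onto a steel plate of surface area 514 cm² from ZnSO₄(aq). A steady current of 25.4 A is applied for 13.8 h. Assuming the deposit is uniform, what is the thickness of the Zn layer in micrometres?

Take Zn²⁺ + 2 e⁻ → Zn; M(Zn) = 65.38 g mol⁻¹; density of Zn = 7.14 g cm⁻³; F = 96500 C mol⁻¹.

1160 μm

Q = I·t = 25.40 × 49680 = 1262000 C; n(e⁻) = 13.08 mol.
n(Zn) = n(e⁻)/2 = 6.538 mol, so m = 6.538 × 65.38 = 427.5 g.
Volume = m/ρ = 427.5 / 7.14 = 59.87 cm³.
Thickness = V/A = 59.87 / 514 = 0.116 cm = 1160 μm.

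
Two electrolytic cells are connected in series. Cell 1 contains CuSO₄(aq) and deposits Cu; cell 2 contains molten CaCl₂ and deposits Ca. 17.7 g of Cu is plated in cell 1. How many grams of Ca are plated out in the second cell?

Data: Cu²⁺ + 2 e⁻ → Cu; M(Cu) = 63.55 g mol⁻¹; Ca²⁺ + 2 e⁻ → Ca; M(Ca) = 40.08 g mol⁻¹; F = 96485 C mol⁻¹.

n(Cu) = 17.7 / 63.55 = 0.2785 mol.
Since Cu²⁺ + 2 e⁻ → Cu, n(e⁻) passed = 2 × 0.2785 = 0.5570 mol.
Cells in series carry the same charge, so the same 0.5570 mol of electrons passes through cell 2.
Ca²⁺ + 2 e⁻ → Ca, so n(Ca) = 0.5570 / 2 = 0.2785 mol.
m(Ca) = 0.2785 × 40.08 = 11.2 g.

11.2 g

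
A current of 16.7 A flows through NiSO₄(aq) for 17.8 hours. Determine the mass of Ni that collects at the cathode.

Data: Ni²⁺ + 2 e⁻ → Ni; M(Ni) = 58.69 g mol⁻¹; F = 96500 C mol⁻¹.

325 g

Q = I·t = 16.70 A × 64080 s = 1070000 C.
n(e⁻) = Q/F = 1070000 / 96500 = 11.09 mol.
Ni²⁺ + 2 e⁻ → Ni, so n(Ni) = n(e⁻)/2 = 5.545 mol.
m = n·M = 5.545 × 58.69 = 325 g.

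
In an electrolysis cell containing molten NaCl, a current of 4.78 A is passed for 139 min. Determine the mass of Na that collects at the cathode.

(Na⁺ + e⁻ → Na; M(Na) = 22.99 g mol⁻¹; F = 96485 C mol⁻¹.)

9.50 g

Q = I·t = 4.780 A × 8340.0 s = 39870 C.
n(e⁻) = Q/F = 39870 / 96485 = 0.4132 mol.
Na⁺ + e⁻ → Na, so n(Na) = n(e⁻)/1 = 0.4132 mol.
m = n·M = 0.4132 × 22.99 = 9.50 g.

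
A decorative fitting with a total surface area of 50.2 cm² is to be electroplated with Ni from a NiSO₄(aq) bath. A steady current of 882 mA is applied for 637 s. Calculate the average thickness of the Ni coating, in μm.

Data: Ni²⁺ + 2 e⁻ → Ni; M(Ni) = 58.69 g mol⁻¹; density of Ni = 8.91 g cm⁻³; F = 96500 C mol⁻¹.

3.82 μm

Q = I·t = 0.8820 × 637.00 = 561.8 C; n(e⁻) = 0.005822 mol.
n(Ni) = n(e⁻)/2 = 0.002911 mol, so m = 0.002911 × 58.69 = 0.1708 g.
Volume = m/ρ = 0.1708 / 8.91 = 0.01918 cm³.
Thickness = V/A = 0.01918 / 50.2 = 3.82 × 10⁻⁴ cm = 3.82 μm.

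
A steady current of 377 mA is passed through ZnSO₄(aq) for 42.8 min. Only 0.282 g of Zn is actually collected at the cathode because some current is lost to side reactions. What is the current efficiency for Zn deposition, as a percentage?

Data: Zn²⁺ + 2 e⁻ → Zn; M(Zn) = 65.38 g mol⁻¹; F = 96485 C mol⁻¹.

86.0 %

Q = I·t = 0.3770 × 2568.0 = 968.1 C; n(e⁻) = 968.1/96485 = 0.01003 mol.
Theoretical n(Zn) = n(e⁻)/2 = 0.005017 mol, i.e. m_theo = 0.005017 × 65.38 = 0.3280 g.
Efficiency = m_actual / m_theo = 0.282 / 0.3280 = 86.0 %.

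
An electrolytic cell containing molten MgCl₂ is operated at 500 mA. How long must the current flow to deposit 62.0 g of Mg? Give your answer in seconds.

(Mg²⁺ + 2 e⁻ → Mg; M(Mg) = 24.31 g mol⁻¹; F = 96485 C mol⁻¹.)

9.84 × 10⁵ s

n(Mg) = m/M = 62.0 / 24.31 = 2.550 mol.
Each Mg atom requires 2 electrons, so n(e⁻) = 2 × 2.550 = 5.101 mol.
Q = n(e⁻)·F = 5.101 × 96485 = 492100 C.
t = Q/I = 492100 / 0.5000 A = 984300 s.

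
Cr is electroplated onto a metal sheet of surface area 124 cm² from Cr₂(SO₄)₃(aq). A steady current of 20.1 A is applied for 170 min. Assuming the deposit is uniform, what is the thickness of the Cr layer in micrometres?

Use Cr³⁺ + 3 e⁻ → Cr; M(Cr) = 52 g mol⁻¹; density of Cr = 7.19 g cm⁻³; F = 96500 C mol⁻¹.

Q = I·t = 20.10 × 10200 = 205000 C; n(e⁻) = 2.125 mol.
n(Cr) = n(e⁻)/3 = 0.7082 mol, so m = 0.7082 × 52 = 36.83 g.
Volume = m/ρ = 36.83 / 7.19 = 5.122 cm³.
Thickness = V/A = 5.122 / 124 = 0.0413 cm = 413 μm.

413 μm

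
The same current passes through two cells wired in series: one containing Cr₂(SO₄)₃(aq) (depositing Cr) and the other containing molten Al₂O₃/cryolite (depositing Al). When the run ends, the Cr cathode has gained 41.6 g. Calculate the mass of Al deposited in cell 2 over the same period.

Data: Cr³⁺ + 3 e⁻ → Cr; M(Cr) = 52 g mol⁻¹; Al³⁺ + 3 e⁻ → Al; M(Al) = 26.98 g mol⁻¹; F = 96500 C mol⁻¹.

21.6 g

n(Cr) = 41.6 / 52 = 0.8000 mol.
Since Cr³⁺ + 3 e⁻ → Cr, n(e⁻) passed = 3 × 0.8000 = 2.400 mol.
Cells in series carry the same charge, so the same 2.400 mol of electrons passes through cell 2.
Al³⁺ + 3 e⁻ → Al, so n(Al) = 2.400 / 3 = 0.8000 mol.
m(Al) = 0.8000 × 26.98 = 21.6 g.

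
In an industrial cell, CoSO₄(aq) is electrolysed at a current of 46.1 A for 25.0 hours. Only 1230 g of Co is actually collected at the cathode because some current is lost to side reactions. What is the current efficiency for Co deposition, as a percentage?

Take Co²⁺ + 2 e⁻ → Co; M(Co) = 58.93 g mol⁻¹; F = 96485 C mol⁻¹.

97.1 %

Q = I·t = 46.10 × 90000 = 4149000 C; n(e⁻) = 4149000/96485 = 43.00 mol.
Theoretical n(Co) = n(e⁻)/2 = 21.50 mol, i.e. m_theo = 21.50 × 58.93 = 1267 g.
Efficiency = m_actual / m_theo = 1230 / 1267 = 97.1 %.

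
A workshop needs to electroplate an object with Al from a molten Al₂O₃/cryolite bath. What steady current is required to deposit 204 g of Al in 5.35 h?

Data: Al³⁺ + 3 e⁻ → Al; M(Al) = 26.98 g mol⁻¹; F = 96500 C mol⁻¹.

n(Al) = 204 / 26.98 = 7.561 mol.
n(e⁻) = 3 × 7.561 = 22.68 mol.
Q = n(e⁻)·F = 22.68 × 96500 = 2189000 C.
I = Q/t = 2189000 / 19260 s = 114 A.

114 A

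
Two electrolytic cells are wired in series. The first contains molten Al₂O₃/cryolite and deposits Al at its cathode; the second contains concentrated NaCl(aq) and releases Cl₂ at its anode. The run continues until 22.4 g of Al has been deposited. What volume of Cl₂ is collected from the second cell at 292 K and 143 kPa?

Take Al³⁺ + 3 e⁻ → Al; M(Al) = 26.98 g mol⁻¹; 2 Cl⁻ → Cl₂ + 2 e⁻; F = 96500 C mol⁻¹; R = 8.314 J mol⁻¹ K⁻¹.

21.1 L

n(Al) = 22.4 / 26.98 = 0.8302 mol, so n(e⁻) = 3 × 0.8302 = 2.491 mol.
The cells are in series, so the same 2.491 mol of electrons passes through the second cell.
2 Cl⁻ → Cl₂ + 2 e⁻ — 2 mol e⁻ per mol Cl₂, so n(Cl₂) = 2.491/2 = 1.245 mol.
V = nRT/P = (1.245 × 8.314 × 292) / (143 × 10³) = 0.0211 m³ = 21.1 L.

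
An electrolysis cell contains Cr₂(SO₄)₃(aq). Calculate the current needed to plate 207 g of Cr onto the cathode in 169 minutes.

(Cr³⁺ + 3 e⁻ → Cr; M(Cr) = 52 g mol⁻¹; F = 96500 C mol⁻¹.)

114 A

n(Cr) = 207 / 52 = 3.981 mol.
n(e⁻) = 3 × 3.981 = 11.94 mol.
Q = n(e⁻)·F = 11.94 × 96500 = 1152000 C.
I = Q/t = 1152000 / 10140 s = 114 A.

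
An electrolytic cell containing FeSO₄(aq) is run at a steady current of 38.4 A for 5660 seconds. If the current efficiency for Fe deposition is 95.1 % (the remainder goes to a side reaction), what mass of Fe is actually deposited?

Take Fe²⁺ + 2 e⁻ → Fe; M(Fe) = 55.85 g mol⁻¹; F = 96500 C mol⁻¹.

Q = I·t = 38.40 × 5660.0 = 217300 C.
n(e⁻) = 217300/96500 = 2.252 mol; theoretically n(Fe) = 2.252/2 = 1.126 mol, m_theo = 62.89 g.
At 95.1 % efficiency, m_actual = 0.951 × 62.89 = 59.8 g.

59.8 g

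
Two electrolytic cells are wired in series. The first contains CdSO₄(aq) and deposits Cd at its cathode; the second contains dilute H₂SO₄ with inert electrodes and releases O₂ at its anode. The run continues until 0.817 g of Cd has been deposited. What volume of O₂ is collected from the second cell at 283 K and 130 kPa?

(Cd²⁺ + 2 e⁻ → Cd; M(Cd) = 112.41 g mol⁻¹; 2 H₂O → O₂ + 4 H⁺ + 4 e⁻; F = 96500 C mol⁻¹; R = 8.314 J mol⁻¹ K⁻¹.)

n(Cd) = 0.817 / 112.41 = 0.007268 mol, so n(e⁻) = 2 × 0.007268 = 0.01454 mol.
The cells are in series, so the same 0.01454 mol of electrons passes through the second cell.
2 H₂O → O₂ + 4 H⁺ + 4 e⁻ — 4 mol e⁻ per mol O₂, so n(O₂) = 0.01454/4 = 0.003634 mol.
V = nRT/P = (0.003634 × 8.314 × 283) / (130 × 10³) = 6.58 × 10⁻⁵ m³ = 0.0658 L.

0.0658 L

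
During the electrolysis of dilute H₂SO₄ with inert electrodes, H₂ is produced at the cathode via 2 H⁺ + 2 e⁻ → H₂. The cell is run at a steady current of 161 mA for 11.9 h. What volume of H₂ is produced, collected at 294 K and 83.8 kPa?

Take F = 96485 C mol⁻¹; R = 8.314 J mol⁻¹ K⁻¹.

Q = I·t = 0.1610 A × 42840 s = 6897 C.
n(e⁻) = Q/F = 6897 / 96485 = 0.07149 mol.
2 electrons are transferred per H₂ molecule, so n(H₂) = 0.07149 / 2 = 0.03574 mol.
V = nRT/P = (0.03574 × 8.314 × 294) / (83.8 × 10³ Pa) = 0.00104 m³ = 1.04 L.

1.04 L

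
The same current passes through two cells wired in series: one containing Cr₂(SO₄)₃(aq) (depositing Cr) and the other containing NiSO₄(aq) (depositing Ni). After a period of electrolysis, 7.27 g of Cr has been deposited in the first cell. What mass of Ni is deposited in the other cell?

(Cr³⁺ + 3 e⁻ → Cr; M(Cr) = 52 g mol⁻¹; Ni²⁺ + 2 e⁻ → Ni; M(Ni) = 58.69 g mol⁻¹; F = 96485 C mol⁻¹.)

n(Cr) = 7.27 / 52 = 0.1398 mol.
Since Cr³⁺ + 3 e⁻ → Cr, n(e⁻) passed = 3 × 0.1398 = 0.4194 mol.
Cells in series carry the same charge, so the same 0.4194 mol of electrons passes through cell 2.
Ni²⁺ + 2 e⁻ → Ni, so n(Ni) = 0.4194 / 2 = 0.2097 mol.
m(Ni) = 0.2097 × 58.69 = 12.3 g.

12.3 g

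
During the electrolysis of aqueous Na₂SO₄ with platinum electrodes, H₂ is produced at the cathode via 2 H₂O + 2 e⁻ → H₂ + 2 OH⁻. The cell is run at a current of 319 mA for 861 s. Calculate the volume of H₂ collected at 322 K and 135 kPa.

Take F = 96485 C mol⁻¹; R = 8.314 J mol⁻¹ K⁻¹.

0.0282 L

Q = I·t = 0.3190 A × 861.00 s = 274.7 C.
n(e⁻) = Q/F = 274.7 / 96485 = 0.002847 mol.
2 electrons are transferred per H₂ molecule, so n(H₂) = 0.002847 / 2 = 0.001423 mol.
V = nRT/P = (0.001423 × 8.314 × 322) / (135 × 10³ Pa) = 2.82 × 10⁻⁵ m³ = 0.0282 L.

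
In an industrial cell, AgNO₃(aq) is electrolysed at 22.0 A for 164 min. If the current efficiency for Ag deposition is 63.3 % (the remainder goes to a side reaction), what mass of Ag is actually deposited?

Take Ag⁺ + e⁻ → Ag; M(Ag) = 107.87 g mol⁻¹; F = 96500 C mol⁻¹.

Q = I·t = 22.00 × 9840.0 = 216500 C.
n(e⁻) = 216500/96500 = 2.243 mol; theoretically n(Ag) = 2.243/1 = 2.243 mol, m_theo = 242.0 g.
At 63.3 % efficiency, m_actual = 0.633 × 242.0 = 153 g.

153 g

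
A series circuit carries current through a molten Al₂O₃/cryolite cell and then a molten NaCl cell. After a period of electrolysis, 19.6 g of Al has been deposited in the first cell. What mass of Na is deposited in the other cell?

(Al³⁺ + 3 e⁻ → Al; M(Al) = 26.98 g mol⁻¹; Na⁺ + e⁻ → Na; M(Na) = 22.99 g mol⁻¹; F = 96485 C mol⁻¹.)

n(Al) = 19.6 / 26.98 = 0.7265 mol.
Since Al³⁺ + 3 e⁻ → Al, n(e⁻) passed = 3 × 0.7265 = 2.179 mol.
Cells in series carry the same charge, so the same 2.179 mol of electrons passes through cell 2.
Na⁺ + e⁻ → Na, so n(Na) = 2.179 / 1 = 2.179 mol.
m(Na) = 2.179 × 22.99 = 50.1 g.

50.1 g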